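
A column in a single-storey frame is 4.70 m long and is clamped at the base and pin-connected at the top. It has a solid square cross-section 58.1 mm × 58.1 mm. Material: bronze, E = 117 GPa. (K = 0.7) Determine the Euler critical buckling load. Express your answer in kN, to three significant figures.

I = a⁴/12 = 58.1⁴/12 = 9.496×10^5 mm⁴
I = 9.496×10^5 mm⁴ = 9.496×10^-7 m⁴
Effective length L_e = K·L = 0.7 × 4.70 = 3.290 m
P_cr = π²EI / L_e² = π² × 117×10⁹ × 9.496×10^-7 / 3.290² = 1.013×10^5 N

P_cr ≈ 101 kN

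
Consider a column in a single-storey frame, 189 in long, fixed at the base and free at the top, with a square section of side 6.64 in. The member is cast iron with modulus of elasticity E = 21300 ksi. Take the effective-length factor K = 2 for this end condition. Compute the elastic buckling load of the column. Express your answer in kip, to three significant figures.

I = a⁴/12 = 6.64⁴/12 = 162.0 in⁴
Effective length L_e = K·L = 2 × 189 = 378.0 in
P_cr = π²EI / L_e² = π² × 21300×10³ × 162.0 / 378.0² = 2.383×10^5 lb

P_cr ≈ 238 kip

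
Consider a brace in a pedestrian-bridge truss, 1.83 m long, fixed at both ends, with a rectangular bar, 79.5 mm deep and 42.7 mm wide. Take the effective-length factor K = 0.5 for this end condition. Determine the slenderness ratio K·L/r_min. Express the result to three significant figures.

Buckling occurs about the weak axis: I_min = h·b³/12 with b = 42.7 mm (the shorter side).
I_min = 79.5×42.7³/12 = 5.158×10^5 mm⁴
A = 3.395×10^3 mm²;  r_min = √(I/A) = √(5.158×10^5/3.395×10^3) = 12.33 mm
L_e = K·L = 0.5 × 1.83 m = 0.9150 m = 915.00 mm
λ = L_e / r_min = 915.00 / 12.33 = 74.2

λ ≈ 74.2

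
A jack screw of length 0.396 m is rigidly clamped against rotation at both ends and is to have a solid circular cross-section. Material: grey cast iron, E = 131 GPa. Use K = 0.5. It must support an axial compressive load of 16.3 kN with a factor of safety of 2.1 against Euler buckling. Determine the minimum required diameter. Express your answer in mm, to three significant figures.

d ≈ 12.1 mm

Required P_cr = n·P = 2.1 × 16.3 = 34.23 kN
L_e = K·L = 0.5 × 0.396 = 0.1980 m
Required I = P_cr·L_e²/(π²E) = 3.423×10^4 × 0.1980² / (π² × 1.31×10^11) = 1.038×10^-9 m⁴
I_req = 1.038×10^3 mm⁴
Solid circle: I = πd⁴/64  ⇒  d = (64I/π)^(1/4) = (64×1.038×10^3/π)^(1/4) = 12.1 mm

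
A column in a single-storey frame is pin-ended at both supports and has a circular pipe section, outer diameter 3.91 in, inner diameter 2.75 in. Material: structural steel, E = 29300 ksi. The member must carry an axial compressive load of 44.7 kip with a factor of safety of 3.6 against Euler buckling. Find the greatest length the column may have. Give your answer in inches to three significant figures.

L_max ≈ 125 in

d_o = 3.91 in, d_i = 2.75 in
I = π(d_o⁴ − d_i⁴)/64 = π(3.91⁴ − 2.750⁴)/64 = 8.666 in⁴
Required critical load P_cr = n·P = 3.6 × 44.7 = 160.9 kip = 1.609×10^5 lb
From P_cr = π²EI/(K·L)²:  L = (1/K)·√(π²EI/P_cr) = (1/1)·√(π²×2.93×10^7×8.666/1.609×10^5)
L = 125 in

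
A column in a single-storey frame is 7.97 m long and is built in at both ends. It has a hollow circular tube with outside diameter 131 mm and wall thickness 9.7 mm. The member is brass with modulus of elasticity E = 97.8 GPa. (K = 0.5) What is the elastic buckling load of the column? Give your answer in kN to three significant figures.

Inner diameter d_i = 131 − 2×9.7 = 111.6 mm
I = π(d_o⁴ − d_i⁴)/64 = π(131⁴ − 111.6⁴)/64 = 6.842×10^6 mm⁴
I = 6.842×10^6 mm⁴ = 6.842×10^-6 m⁴
Effective length L_e = K·L = 0.5 × 7.97 = 3.985 m
P_cr = π²EI / L_e² = π² × 97.8×10⁹ × 6.842×10^-6 / 3.985² = 4.159×10^5 N

P_cr ≈ 416 kN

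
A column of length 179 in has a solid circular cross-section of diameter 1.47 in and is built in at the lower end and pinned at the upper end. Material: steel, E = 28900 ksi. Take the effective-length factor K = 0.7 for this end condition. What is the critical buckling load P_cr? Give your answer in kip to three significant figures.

I = πd⁴/64 = π×1.47⁴/64 = 0.2292 in⁴
Effective length L_e = K·L = 0.7 × 179 = 125.3 in
P_cr = π²EI / L_e² = π² × 28900×10³ × 0.2292 / 125.3² = 4.164×10^3 lb

P_cr ≈ 4.16 kip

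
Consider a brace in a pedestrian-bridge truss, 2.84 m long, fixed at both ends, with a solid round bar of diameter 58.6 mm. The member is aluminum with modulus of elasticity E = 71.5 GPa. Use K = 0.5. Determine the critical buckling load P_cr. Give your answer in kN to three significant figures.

P_cr ≈ 203 kN

I = πd⁴/64 = π×58.6⁴/64 = 5.788×10^5 mm⁴
I = 5.788×10^5 mm⁴ = 5.788×10^-7 m⁴
Effective length L_e = K·L = 0.5 × 2.84 = 1.420 m
P_cr = π²EI / L_e² = π² × 71.5×10⁹ × 5.788×10^-7 / 1.420² = 2.026×10^5 N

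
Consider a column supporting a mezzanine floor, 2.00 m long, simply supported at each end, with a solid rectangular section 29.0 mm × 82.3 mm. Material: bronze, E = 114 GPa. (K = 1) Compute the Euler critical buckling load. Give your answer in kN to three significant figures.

Buckling occurs about the weak axis: I_min = h·b³/12 with b = 29.0 mm (the shorter side).
I_min = 82.3×29.0³/12 = 1.673×10^5 mm⁴
I = 1.673×10^5 mm⁴ = 1.673×10^-7 m⁴
Effective length L_e = K·L = 1 × 2.00 = 2.000 m
P_cr = π²EI / L_e² = π² × 114×10⁹ × 1.673×10^-7 / 2.000² = 4.705×10^4 N

P_cr ≈ 47.0 kN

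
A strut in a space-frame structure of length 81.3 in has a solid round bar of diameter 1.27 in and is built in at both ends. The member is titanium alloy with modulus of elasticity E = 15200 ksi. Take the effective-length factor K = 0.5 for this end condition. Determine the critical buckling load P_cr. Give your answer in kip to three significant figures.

I = πd⁴/64 = π×1.27⁴/64 = 0.1277 in⁴
Effective length L_e = K·L = 0.5 × 81.3 = 40.65 in
P_cr = π²EI / L_e² = π² × 15200×10³ × 0.1277 / 40.65² = 1.159×10^4 lb

P_cr ≈ 11.6 kip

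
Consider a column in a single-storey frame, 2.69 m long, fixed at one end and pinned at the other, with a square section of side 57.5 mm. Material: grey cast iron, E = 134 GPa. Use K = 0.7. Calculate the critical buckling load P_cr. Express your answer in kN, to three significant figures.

I = a⁴/12 = 57.5⁴/12 = 9.109×10^5 mm⁴
I = 9.109×10^5 mm⁴ = 9.109×10^-7 m⁴
Effective length L_e = K·L = 0.7 × 2.69 = 1.883 m
P_cr = π²EI / L_e² = π² × 134×10⁹ × 9.109×10^-7 / 1.883² = 3.398×10^5 N

P_cr ≈ 340 kN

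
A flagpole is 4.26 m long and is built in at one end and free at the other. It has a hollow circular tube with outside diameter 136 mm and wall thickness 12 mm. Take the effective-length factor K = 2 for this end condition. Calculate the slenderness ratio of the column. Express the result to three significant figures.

Inner diameter d_i = 136 − 2×12 = 112.0 mm
I = π(d_o⁴ − d_i⁴)/64 = π(136⁴ − 112.0⁴)/64 = 9.069×10^6 mm⁴
A = 4.675×10^3 mm²;  r_min = √(I/A) = √(9.069×10^6/4.675×10^3) = 44.05 mm
L_e = K·L = 2 × 4.26 m = 8.520 m = 8520.0 mm
λ = L_e / r_min = 8520.0 / 44.05 = 193

λ ≈ 193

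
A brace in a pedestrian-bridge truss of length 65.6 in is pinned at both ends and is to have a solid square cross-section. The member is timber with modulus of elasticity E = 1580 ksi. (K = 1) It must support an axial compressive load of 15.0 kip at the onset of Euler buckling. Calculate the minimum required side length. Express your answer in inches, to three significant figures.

a ≈ 2.65 in

L_e = K·L = 1 × 65.6 = 65.60 in
Required I = P_cr·L_e²/(π²E) = 1.500×10^4 × 65.60² / (π² × 1.58×10^6) = 4.139 in⁴
Solid square: I = a⁴/12  ⇒  a = (12I)^(1/4) = (12×4.139)^(1/4) = 2.65 in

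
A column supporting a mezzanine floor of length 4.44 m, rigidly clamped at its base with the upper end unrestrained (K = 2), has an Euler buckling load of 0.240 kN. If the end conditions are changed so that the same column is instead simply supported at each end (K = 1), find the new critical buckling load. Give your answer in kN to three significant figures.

P_cr ∝ 1/K², so P_cr,new = P_cr,old × (K_old/K_new)² = 0.240 × (2/1)²
= 0.240 × 4.000 = 0.960 kN

P_cr ≈ 0.960 kN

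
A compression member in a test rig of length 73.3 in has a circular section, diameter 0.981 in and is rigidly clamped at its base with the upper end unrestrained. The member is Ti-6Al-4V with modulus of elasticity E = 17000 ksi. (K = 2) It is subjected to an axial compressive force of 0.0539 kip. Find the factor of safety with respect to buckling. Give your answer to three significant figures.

I = πd⁴/64 = π×0.981⁴/64 = 4.546×10^-2 in⁴
Effective length L_e = K·L = 2 × 73.3 = 146.6 in
P_cr = π²EI / L_e² = π² × 17000×10³ × 4.546×10^-2 / 146.6² = 354.9 lb
Factor of safety n = P_cr / P = 0.35492 / 0.0539 = 6.58

n ≈ 6.58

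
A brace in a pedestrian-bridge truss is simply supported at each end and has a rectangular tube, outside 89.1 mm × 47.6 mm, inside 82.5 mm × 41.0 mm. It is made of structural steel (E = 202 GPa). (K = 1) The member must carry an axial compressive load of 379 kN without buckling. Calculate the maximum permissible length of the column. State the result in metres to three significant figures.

Weak-axis I_min = (h_o·b_o³ − h_i·b_i³)/12 with b_o = 47.6, b_i = 41.00 mm (shorter outer/inner sides).
I_min = (89.1×47.6³ − 82.50×41.00³)/12 = 3.270×10^5 mm⁴
I = 3.270×10^-7 m⁴
At the buckling limit P_cr = P = 3.790×10^5 N
From P_cr = π²EI/(K·L)²:  L = (1/K)·√(π²EI/P_cr) = (1/1)·√(π²×2.02×10^11×3.270×10^-7/3.790×10^5)
L = 1.31 m

L_max ≈ 1.31 m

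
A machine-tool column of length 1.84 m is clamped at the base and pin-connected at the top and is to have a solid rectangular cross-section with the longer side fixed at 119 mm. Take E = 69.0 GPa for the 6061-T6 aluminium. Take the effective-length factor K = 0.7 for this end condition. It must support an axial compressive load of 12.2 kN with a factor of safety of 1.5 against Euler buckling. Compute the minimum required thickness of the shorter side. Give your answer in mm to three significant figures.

Required P_cr = n·P = 1.5 × 12.2 = 18.30 kN
L_e = K·L = 0.7 × 1.84 = 1.288 m
Required I = P_cr·L_e²/(π²E) = 1.830×10^4 × 1.288² / (π² × 6.90×10^10) = 4.458×10^-8 m⁴
I_req = 4.458×10^4 mm⁴
Rectangle, weak axis: I_min = h·b³/12 with h = 119 mm fixed  ⇒  b = (12I/h)^(1/3) = 16.5 mm

b ≈ 16.5 mm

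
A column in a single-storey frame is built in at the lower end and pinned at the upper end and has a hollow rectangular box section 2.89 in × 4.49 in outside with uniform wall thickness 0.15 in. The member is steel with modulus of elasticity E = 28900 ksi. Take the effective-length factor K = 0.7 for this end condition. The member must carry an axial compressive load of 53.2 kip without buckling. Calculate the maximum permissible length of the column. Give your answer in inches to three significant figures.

Inner dimensions: h_i = 4.49 − 2×0.15 = 4.190 in, b_i = 2.89 − 2×0.15 = 2.590 in
Weak-axis I_min = (h_o·b_o³ − h_i·b_i³)/12 with b_o = 2.89, b_i = 2.590 in (shorter outer/inner sides).
I_min = (4.49×2.89³ − 4.190×2.590³)/12 = 2.965 in⁴
At the buckling limit P_cr = P = 5.320×10^4 lb
From P_cr = π²EI/(K·L)²:  L = (1/K)·√(π²EI/P_cr) = (1/0.7)·√(π²×2.89×10^7×2.965/5.320×10^4)
L = 180 in

L_max ≈ 180 in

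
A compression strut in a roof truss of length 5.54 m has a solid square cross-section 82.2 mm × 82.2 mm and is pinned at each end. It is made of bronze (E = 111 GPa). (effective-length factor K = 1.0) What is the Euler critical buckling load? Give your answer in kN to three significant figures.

P_cr ≈ 136 kN

I = a⁴/12 = 82.2⁴/12 = 3.805×10^6 mm⁴
I = 3.805×10^6 mm⁴ = 3.805×10^-6 m⁴
Effective length L_e = K·L = 1 × 5.54 = 5.540 m
P_cr = π²EI / L_e² = π² × 111×10⁹ × 3.805×10^-6 / 5.540² = 1.358×10^5 N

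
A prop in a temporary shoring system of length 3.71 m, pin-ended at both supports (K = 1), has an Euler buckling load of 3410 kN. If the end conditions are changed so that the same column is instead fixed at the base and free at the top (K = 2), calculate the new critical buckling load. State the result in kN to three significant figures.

P_cr ≈ 852 kN

P_cr ∝ 1/K², so P_cr,new = P_cr,old × (K_old/K_new)² = 3410 × (1/2)²
= 3410 × 0.2500 = 852 kN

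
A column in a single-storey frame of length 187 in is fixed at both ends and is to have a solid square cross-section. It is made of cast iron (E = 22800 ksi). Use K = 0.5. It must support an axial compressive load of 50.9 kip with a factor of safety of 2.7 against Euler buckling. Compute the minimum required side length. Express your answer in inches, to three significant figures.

Required P_cr = n·P = 2.7 × 50.9 = 137.4 kip
L_e = K·L = 0.5 × 187 = 93.50 in
Required I = P_cr·L_e²/(π²E) = 1.374×10^5 × 93.50² / (π² × 2.28×10^7) = 5.339 in⁴
Solid square: I = a⁴/12  ⇒  a = (12I)^(1/4) = (12×5.339)^(1/4) = 2.83 in

a ≈ 2.83 in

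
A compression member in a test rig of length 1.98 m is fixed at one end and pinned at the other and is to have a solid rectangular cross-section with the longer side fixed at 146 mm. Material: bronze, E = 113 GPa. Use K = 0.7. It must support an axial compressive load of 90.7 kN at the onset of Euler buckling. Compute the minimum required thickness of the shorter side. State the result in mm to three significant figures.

b ≈ 23.4 mm

L_e = K·L = 0.7 × 1.98 = 1.386 m
Required I = P_cr·L_e²/(π²E) = 9.070×10^4 × 1.386² / (π² × 1.13×10^11) = 1.562×10^-7 m⁴
I_req = 1.562×10^5 mm⁴
Rectangle, weak axis: I_min = h·b³/12 with h = 146 mm fixed  ⇒  b = (12I/h)^(1/3) = 23.4 mm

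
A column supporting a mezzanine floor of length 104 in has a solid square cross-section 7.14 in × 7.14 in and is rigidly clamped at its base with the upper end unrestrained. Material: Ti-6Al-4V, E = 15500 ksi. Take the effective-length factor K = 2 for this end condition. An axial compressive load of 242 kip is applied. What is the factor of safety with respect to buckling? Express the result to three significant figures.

I = a⁴/12 = 7.14⁴/12 = 216.6 in⁴
Effective length L_e = K·L = 2 × 104 = 208.0 in
P_cr = π²EI / L_e² = π² × 15500×10³ × 216.6 / 208.0² = 7.658×10^5 lb
Factor of safety n = P_cr / P = 765.80 / 242 = 3.16

n ≈ 3.16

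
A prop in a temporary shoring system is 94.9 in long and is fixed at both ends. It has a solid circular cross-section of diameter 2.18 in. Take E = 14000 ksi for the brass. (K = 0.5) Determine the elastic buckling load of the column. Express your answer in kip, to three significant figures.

I = πd⁴/64 = π×2.18⁴/64 = 1.109 in⁴
Effective length L_e = K·L = 0.5 × 94.9 = 47.45 in
P_cr = π²EI / L_e² = π² × 14000×10³ × 1.109 / 47.45² = 6.804×10^4 lb

P_cr ≈ 68.0 kip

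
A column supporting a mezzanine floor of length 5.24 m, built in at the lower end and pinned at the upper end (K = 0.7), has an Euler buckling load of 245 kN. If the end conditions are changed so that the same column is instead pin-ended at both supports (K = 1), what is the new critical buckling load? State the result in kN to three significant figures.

P_cr ≈ 120 kN

P_cr ∝ 1/K², so P_cr,new = P_cr,old × (K_old/K_new)² = 245 × (0.7/1)²
= 245 × 0.4900 = 120 kN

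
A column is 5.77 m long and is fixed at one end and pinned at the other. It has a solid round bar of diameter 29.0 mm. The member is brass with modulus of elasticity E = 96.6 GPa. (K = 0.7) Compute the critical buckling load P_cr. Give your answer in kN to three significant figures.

P_cr ≈ 2.03 kN

I = πd⁴/64 = π×29.0⁴/64 = 3.472×10^4 mm⁴
I = 3.472×10^4 mm⁴ = 3.472×10^-8 m⁴
Effective length L_e = K·L = 0.7 × 5.77 = 4.039 m
P_cr = π²EI / L_e² = π² × 96.6×10⁹ × 3.472×10^-8 / 4.039² = 2.029×10^3 N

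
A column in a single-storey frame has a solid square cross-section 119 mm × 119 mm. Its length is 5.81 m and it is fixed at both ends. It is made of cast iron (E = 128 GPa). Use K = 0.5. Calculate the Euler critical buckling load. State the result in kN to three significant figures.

P_cr ≈ 2500 kN

I = a⁴/12 = 119⁴/12 = 1.671×10^7 mm⁴
I = 1.671×10^7 mm⁴ = 1.671×10^-5 m⁴
Effective length L_e = K·L = 0.5 × 5.81 = 2.905 m
P_cr = π²EI / L_e² = π² × 128×10⁹ × 1.671×10^-5 / 2.905² = 2.502×10^6 N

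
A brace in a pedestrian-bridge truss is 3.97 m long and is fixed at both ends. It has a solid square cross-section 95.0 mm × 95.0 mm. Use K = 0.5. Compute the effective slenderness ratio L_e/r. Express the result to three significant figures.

For a square r = a/√12 = 95.0/√12 = 27.42 mm
L_e = K·L = 0.5 × 3.97 m = 1.985 m = 1985.0 mm
λ = L_e / r_min = 1985.0 / 27.42 = 72.4

λ ≈ 72.4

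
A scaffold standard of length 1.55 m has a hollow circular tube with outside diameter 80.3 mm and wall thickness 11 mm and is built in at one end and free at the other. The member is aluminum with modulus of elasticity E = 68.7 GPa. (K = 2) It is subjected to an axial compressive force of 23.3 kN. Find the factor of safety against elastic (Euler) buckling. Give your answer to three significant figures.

n ≈ 4.46

Inner diameter d_i = 80.3 − 2×11 = 58.30 mm
I = π(d_o⁴ − d_i⁴)/64 = π(80.3⁴ − 58.30⁴)/64 = 1.474×10^6 mm⁴
I = 1.474×10^6 mm⁴ = 1.474×10^-6 m⁴
Effective length L_e = K·L = 2 × 1.55 = 3.100 m
P_cr = π²EI / L_e² = π² × 68.7×10⁹ × 1.474×10^-6 / 3.100² = 1.040×10^5 N
Factor of safety n = P_cr / P = 103.99 / 23.3 = 4.46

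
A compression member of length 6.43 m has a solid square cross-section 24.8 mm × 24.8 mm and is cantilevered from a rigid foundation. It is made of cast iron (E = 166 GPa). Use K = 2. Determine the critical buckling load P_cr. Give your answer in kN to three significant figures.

P_cr ≈ 0.312 kN

I = a⁴/12 = 24.8⁴/12 = 3.152×10^4 mm⁴
I = 3.152×10^4 mm⁴ = 3.152×10^-8 m⁴
Effective length L_e = K·L = 2 × 6.43 = 12.86 m
P_cr = π²EI / L_e² = π² × 166×10⁹ × 3.152×10^-8 / 12.86² = 312.3 N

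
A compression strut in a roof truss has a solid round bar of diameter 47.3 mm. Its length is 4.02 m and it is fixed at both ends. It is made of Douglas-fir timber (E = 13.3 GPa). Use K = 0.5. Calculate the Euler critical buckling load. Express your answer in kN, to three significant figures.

P_cr ≈ 7.98 kN

I = πd⁴/64 = π×47.3⁴/64 = 2.457×10^5 mm⁴
I = 2.457×10^5 mm⁴ = 2.457×10^-7 m⁴
Effective length L_e = K·L = 0.5 × 4.02 = 2.010 m
P_cr = π²EI / L_e² = π² × 13.3×10⁹ × 2.457×10^-7 / 2.010² = 7.983×10^3 N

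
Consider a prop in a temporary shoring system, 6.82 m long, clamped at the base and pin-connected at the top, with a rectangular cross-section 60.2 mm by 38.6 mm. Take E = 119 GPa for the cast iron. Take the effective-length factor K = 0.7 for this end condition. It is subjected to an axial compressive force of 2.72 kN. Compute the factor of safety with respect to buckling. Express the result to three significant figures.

Buckling occurs about the weak axis: I_min = h·b³/12 with b = 38.6 mm (the shorter side).
I_min = 60.2×38.6³/12 = 2.885×10^5 mm⁴
I = 2.885×10^5 mm⁴ = 2.885×10^-7 m⁴
Effective length L_e = K·L = 0.7 × 6.82 = 4.774 m
P_cr = π²EI / L_e² = π² × 119×10⁹ × 2.885×10^-7 / 4.774² = 1.487×10^4 N
Factor of safety n = P_cr / P = 14.868 / 2.72 = 5.47

n ≈ 5.47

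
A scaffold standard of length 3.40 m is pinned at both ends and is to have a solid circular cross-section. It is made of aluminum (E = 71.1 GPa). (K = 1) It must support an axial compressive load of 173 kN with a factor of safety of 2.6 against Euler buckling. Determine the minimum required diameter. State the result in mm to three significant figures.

Required P_cr = n·P = 2.6 × 173 = 449.8 kN
L_e = K·L = 1 × 3.40 = 3.400 m
Required I = P_cr·L_e²/(π²E) = 4.498×10^5 × 3.400² / (π² × 7.11×10^10) = 7.410×10^-6 m⁴
I_req = 7.410×10^6 mm⁴
Solid circle: I = πd⁴/64  ⇒  d = (64I/π)^(1/4) = (64×7.410×10^6/π)^(1/4) = 111 mm

d ≈ 111 mm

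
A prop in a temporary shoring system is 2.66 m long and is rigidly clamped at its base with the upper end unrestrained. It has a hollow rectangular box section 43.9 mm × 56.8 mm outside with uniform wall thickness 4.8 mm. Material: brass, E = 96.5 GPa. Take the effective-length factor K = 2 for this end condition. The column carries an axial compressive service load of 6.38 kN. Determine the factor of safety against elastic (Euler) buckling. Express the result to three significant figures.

n ≈ 1.28

Inner dimensions: h_i = 56.8 − 2×4.8 = 47.20 mm, b_i = 43.9 − 2×4.8 = 34.30 mm
Weak-axis I_min = (h_o·b_o³ − h_i·b_i³)/12 with b_o = 43.9, b_i = 34.30 mm (shorter outer/inner sides).
I_min = (56.8×43.9³ − 47.20×34.30³)/12 = 2.417×10^5 mm⁴
I = 2.417×10^5 mm⁴ = 2.417×10^-7 m⁴
Effective length L_e = K·L = 2 × 2.66 = 5.320 m
P_cr = π²EI / L_e² = π² × 96.5×10⁹ × 2.417×10^-7 / 5.320² = 8.135×10^3 N
Factor of safety n = P_cr / P = 8.1348 / 6.38 = 1.28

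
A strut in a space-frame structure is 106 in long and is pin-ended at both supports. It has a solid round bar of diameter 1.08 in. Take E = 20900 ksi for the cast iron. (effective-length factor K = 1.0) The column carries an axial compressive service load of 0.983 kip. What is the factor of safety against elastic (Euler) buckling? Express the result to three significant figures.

n ≈ 1.25

I = πd⁴/64 = π×1.08⁴/64 = 6.678×10^-2 in⁴
Effective length L_e = K·L = 1 × 106 = 106.0 in
P_cr = π²EI / L_e² = π² × 20900×10³ × 6.678×10^-2 / 106.0² = 1.226×10^3 lb
Factor of safety n = P_cr / P = 1.2260 / 0.983 = 1.25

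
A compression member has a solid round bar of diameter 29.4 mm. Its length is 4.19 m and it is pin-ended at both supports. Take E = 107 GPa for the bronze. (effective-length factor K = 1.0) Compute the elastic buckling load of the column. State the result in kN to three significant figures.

I = πd⁴/64 = π×29.4⁴/64 = 3.667×10^4 mm⁴
I = 3.667×10^4 mm⁴ = 3.667×10^-8 m⁴
Effective length L_e = K·L = 1 × 4.19 = 4.190 m
P_cr = π²EI / L_e² = π² × 107×10⁹ × 3.667×10^-8 / 4.190² = 2.206×10^3 N

P_cr ≈ 2.21 kN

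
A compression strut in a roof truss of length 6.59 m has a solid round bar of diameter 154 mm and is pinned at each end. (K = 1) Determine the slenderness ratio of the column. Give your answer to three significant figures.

λ ≈ 171

I = πd⁴/64 = π×154⁴/64 = 2.761×10^7 mm⁴
A = 1.863×10^4 mm²;  r_min = √(I/A) = √(2.761×10^7/1.863×10^4) = 38.50 mm
L_e = K·L = 1 × 6.59 m = 6.590 m = 6590.0 mm
λ = L_e / r_min = 6590.0 / 38.50 = 171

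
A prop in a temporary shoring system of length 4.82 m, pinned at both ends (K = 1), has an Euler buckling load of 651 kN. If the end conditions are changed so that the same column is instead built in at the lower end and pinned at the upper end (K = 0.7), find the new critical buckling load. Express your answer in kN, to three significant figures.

P_cr ∝ 1/K², so P_cr,new = P_cr,old × (K_old/K_new)² = 651 × (1/0.7)²
= 651 × 2.041 = 1330 kN

P_cr ≈ 1330 kN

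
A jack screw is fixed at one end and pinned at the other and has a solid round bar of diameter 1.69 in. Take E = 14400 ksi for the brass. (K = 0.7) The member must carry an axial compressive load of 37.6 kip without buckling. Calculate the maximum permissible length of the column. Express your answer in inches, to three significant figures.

L_max ≈ 55.6 in

I = πd⁴/64 = π×1.69⁴/64 = 0.4004 in⁴
At the buckling limit P_cr = P = 3.760×10^4 lb
From P_cr = π²EI/(K·L)²:  L = (1/K)·√(π²EI/P_cr) = (1/0.7)·√(π²×1.44×10^7×0.4004/3.760×10^4)
L = 55.6 in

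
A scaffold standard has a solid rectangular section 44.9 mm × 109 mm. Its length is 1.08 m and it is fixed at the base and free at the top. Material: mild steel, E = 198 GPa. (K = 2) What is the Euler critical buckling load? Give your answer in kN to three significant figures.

Buckling occurs about the weak axis: I_min = h·b³/12 with b = 44.9 mm (the shorter side).
I_min = 109×44.9³/12 = 8.222×10^5 mm⁴
I = 8.222×10^5 mm⁴ = 8.222×10^-7 m⁴
Effective length L_e = K·L = 2 × 1.08 = 2.160 m
P_cr = π²EI / L_e² = π² × 198×10⁹ × 8.222×10^-7 / 2.160² = 3.444×10^5 N

P_cr ≈ 344 kN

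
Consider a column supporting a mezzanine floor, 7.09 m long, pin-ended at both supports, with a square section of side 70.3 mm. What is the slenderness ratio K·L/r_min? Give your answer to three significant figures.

For a square r = a/√12 = 70.3/√12 = 20.29 mm
L_e = K·L = 1 × 7.09 m = 7.090 m = 7090.0 mm
λ = L_e / r_min = 7090.0 / 20.29 = 349

λ ≈ 349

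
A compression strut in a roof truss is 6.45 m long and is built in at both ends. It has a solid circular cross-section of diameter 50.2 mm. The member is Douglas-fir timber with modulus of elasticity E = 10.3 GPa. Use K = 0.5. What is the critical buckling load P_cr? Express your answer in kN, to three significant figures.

I = πd⁴/64 = π×50.2⁴/64 = 3.117×10^5 mm⁴
I = 3.117×10^5 mm⁴ = 3.117×10^-7 m⁴
Effective length L_e = K·L = 0.5 × 6.45 = 3.225 m
P_cr = π²EI / L_e² = π² × 10.3×10⁹ × 3.117×10^-7 / 3.225² = 3.047×10^3 N

P_cr ≈ 3.05 kN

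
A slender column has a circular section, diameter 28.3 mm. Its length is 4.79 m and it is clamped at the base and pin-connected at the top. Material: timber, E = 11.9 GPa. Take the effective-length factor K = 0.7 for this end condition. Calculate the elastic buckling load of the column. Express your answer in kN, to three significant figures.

I = πd⁴/64 = π×28.3⁴/64 = 3.149×10^4 mm⁴
I = 3.149×10^4 mm⁴ = 3.149×10^-8 m⁴
Effective length L_e = K·L = 0.7 × 4.79 = 3.353 m
P_cr = π²EI / L_e² = π² × 11.9×10⁹ × 3.149×10^-8 / 3.353² = 328.9 N

P_cr ≈ 0.329 kN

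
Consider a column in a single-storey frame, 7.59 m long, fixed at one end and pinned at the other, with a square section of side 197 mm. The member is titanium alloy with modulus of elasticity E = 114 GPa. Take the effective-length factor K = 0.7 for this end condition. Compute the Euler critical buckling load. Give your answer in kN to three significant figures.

P_cr ≈ 5000 kN

I = a⁴/12 = 197⁴/12 = 1.255×10^8 mm⁴
I = 1.255×10^8 mm⁴ = 1.255×10^-4 m⁴
Effective length L_e = K·L = 0.7 × 7.59 = 5.313 m
P_cr = π²EI / L_e² = π² × 114×10⁹ × 1.255×10^-4 / 5.313² = 5.003×10^6 N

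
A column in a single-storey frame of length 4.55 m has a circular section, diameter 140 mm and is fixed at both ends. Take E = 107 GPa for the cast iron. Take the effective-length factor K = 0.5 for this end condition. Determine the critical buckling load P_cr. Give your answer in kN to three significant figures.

I = πd⁴/64 = π×140⁴/64 = 1.886×10^7 mm⁴
I = 1.886×10^7 mm⁴ = 1.886×10^-5 m⁴
Effective length L_e = K·L = 0.5 × 4.55 = 2.275 m
P_cr = π²EI / L_e² = π² × 107×10⁹ × 1.886×10^-5 / 2.275² = 3.848×10^6 N

P_cr ≈ 3850 kN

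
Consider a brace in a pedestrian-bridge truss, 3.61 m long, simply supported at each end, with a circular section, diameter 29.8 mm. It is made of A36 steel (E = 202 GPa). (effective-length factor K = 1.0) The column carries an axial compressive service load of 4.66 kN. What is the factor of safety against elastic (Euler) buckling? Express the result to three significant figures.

I = πd⁴/64 = π×29.8⁴/64 = 3.871×10^4 mm⁴
I = 3.871×10^4 mm⁴ = 3.871×10^-8 m⁴
Effective length L_e = K·L = 1 × 3.61 = 3.610 m
P_cr = π²EI / L_e² = π² × 202×10⁹ × 3.871×10^-8 / 3.610² = 5.922×10^3 N
Factor of safety n = P_cr / P = 5.9220 / 4.66 = 1.27

n ≈ 1.27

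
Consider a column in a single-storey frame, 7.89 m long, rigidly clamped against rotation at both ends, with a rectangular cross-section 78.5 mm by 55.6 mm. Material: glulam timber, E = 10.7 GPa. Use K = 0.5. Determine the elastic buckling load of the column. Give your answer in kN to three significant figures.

P_cr ≈ 7.63 kN

Buckling occurs about the weak axis: I_min = h·b³/12 with b = 55.6 mm (the shorter side).
I_min = 78.5×55.6³/12 = 1.124×10^6 mm⁴
I = 1.124×10^6 mm⁴ = 1.124×10^-6 m⁴
Effective length L_e = K·L = 0.5 × 7.89 = 3.945 m
P_cr = π²EI / L_e² = π² × 10.7×10⁹ × 1.124×10^-6 / 3.945² = 7.630×10^3 N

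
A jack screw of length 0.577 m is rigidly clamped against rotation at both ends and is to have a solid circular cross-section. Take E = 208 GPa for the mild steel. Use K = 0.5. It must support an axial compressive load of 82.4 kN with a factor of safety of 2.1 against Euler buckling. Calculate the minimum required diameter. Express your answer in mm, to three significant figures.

d ≈ 19.4 mm

Required P_cr = n·P = 2.1 × 82.4 = 173.0 kN
L_e = K·L = 0.5 × 0.577 = 0.2885 m
Required I = P_cr·L_e²/(π²E) = 1.730×10^5 × 0.2885² / (π² × 2.08×10^11) = 7.016×10^-9 m⁴
I_req = 7.016×10^3 mm⁴
Solid circle: I = πd⁴/64  ⇒  d = (64I/π)^(1/4) = (64×7.016×10^3/π)^(1/4) = 19.4 mm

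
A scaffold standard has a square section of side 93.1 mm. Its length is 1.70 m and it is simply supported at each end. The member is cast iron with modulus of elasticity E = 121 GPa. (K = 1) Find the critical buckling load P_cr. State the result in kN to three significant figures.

P_cr ≈ 2590 kN

I = a⁴/12 = 93.1⁴/12 = 6.261×10^6 mm⁴
I = 6.261×10^6 mm⁴ = 6.261×10^-6 m⁴
Effective length L_e = K·L = 1 × 1.70 = 1.700 m
P_cr = π²EI / L_e² = π² × 121×10⁹ × 6.261×10^-6 / 1.700² = 2.587×10^6 N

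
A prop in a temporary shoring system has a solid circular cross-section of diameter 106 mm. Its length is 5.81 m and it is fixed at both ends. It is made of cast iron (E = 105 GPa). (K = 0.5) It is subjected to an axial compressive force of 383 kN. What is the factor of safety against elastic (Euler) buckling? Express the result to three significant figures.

I = πd⁴/64 = π×106⁴/64 = 6.197×10^6 mm⁴
I = 6.197×10^6 mm⁴ = 6.197×10^-6 m⁴
Effective length L_e = K·L = 0.5 × 5.81 = 2.905 m
P_cr = π²EI / L_e² = π² × 105×10⁹ × 6.197×10^-6 / 2.905² = 7.610×10^5 N
Factor of safety n = P_cr / P = 761.01 / 383 = 1.99

n ≈ 1.99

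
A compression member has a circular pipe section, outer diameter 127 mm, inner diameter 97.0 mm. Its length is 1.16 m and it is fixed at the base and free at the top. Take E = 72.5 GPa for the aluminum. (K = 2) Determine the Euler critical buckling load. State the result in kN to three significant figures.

P_cr ≈ 1120 kN

d_o = 127 mm, d_i = 97.0 mm
I = π(d_o⁴ − d_i⁴)/64 = π(127⁴ − 97.00⁴)/64 = 8.424×10^6 mm⁴
I = 8.424×10^6 mm⁴ = 8.424×10^-6 m⁴
Effective length L_e = K·L = 2 × 1.16 = 2.320 m
P_cr = π²EI / L_e² = π² × 72.5×10⁹ × 8.424×10^-6 / 2.320² = 1.120×10^6 N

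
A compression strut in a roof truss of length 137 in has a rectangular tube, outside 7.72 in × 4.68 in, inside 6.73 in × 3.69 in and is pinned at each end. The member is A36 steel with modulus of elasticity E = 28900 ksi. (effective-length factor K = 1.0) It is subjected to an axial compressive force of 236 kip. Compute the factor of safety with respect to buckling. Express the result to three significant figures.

n ≈ 2.43

Weak-axis I_min = (h_o·b_o³ − h_i·b_i³)/12 with b_o = 4.68, b_i = 3.690 in (shorter outer/inner sides).
I_min = (7.72×4.68³ − 6.730×3.690³)/12 = 37.77 in⁴
Effective length L_e = K·L = 1 × 137 = 137.0 in
P_cr = π²EI / L_e² = π² × 28900×10³ × 37.77 / 137.0² = 5.739×10^5 lb
Factor of safety n = P_cr / P = 573.92 / 236 = 2.43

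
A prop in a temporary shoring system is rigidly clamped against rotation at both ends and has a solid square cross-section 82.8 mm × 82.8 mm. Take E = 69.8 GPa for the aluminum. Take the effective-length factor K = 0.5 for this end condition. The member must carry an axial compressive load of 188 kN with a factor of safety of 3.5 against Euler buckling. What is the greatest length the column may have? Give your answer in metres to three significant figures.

L_max ≈ 4.05 m

I = a⁴/12 = 82.8⁴/12 = 3.917×10^6 mm⁴
I = 3.917×10^-6 m⁴
Required critical load P_cr = n·P = 3.5 × 188 = 658.0 kN = 6.580×10^5 N
From P_cr = π²EI/(K·L)²:  L = (1/K)·√(π²EI/P_cr) = (1/0.5)·√(π²×6.98×10^10×3.917×10^-6/6.580×10^5)
L = 4.05 m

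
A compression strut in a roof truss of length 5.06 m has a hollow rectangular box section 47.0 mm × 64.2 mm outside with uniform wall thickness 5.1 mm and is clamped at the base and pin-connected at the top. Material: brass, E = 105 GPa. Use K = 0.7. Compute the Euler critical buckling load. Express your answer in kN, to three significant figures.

Inner dimensions: h_i = 64.2 − 2×5.1 = 54.00 mm, b_i = 47.0 − 2×5.1 = 36.80 mm
Weak-axis I_min = (h_o·b_o³ − h_i·b_i³)/12 with b_o = 47.0, b_i = 36.80 mm (shorter outer/inner sides).
I_min = (64.2×47.0³ − 54.00×36.80³)/12 = 3.312×10^5 mm⁴
I = 3.312×10^5 mm⁴ = 3.312×10^-7 m⁴
Effective length L_e = K·L = 0.7 × 5.06 = 3.542 m
P_cr = π²EI / L_e² = π² × 105×10⁹ × 3.312×10^-7 / 3.542² = 2.736×10^4 N

P_cr ≈ 27.4 kN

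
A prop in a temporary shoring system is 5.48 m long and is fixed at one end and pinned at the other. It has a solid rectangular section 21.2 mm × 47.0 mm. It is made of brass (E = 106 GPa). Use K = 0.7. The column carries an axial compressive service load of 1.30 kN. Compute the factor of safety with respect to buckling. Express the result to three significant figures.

Buckling occurs about the weak axis: I_min = h·b³/12 with b = 21.2 mm (the shorter side).
I_min = 47.0×21.2³/12 = 3.732×10^4 mm⁴
I = 3.732×10^4 mm⁴ = 3.732×10^-8 m⁴
Effective length L_e = K·L = 0.7 × 5.48 = 3.836 m
P_cr = π²EI / L_e² = π² × 106×10⁹ × 3.732×10^-8 / 3.836² = 2.653×10^3 N
Factor of safety n = P_cr / P = 2.6532 / 1.30 = 2.04

n ≈ 2.04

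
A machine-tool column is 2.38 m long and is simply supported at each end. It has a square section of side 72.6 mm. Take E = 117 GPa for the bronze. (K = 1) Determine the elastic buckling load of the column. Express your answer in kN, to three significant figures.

P_cr ≈ 472 kN

I = a⁴/12 = 72.6⁴/12 = 2.315×10^6 mm⁴
I = 2.315×10^6 mm⁴ = 2.315×10^-6 m⁴
Effective length L_e = K·L = 1 × 2.38 = 2.380 m
P_cr = π²EI / L_e² = π² × 117×10⁹ × 2.315×10^-6 / 2.380² = 4.720×10^5 N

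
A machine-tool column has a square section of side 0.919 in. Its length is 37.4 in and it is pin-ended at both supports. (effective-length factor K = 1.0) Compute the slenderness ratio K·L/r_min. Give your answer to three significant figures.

λ ≈ 141

For a square r = a/√12 = 0.919/√12 = 0.2653 in
L_e = K·L = 1 × 37.4 = 37.40 in
λ = L_e / r_min = 37.400 / 0.2653 = 141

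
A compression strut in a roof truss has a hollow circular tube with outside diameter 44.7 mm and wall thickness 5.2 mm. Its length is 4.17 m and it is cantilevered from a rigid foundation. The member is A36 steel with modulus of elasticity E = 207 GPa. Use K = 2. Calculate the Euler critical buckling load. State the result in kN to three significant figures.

Inner diameter d_i = 44.7 − 2×5.2 = 34.30 mm
I = π(d_o⁴ − d_i⁴)/64 = π(44.7⁴ − 34.30⁴)/64 = 1.280×10^5 mm⁴
I = 1.280×10^5 mm⁴ = 1.280×10^-7 m⁴
Effective length L_e = K·L = 2 × 4.17 = 8.340 m
P_cr = π²EI / L_e² = π² × 207×10⁹ × 1.280×10^-7 / 8.340² = 3.761×10^3 N

P_cr ≈ 3.76 kN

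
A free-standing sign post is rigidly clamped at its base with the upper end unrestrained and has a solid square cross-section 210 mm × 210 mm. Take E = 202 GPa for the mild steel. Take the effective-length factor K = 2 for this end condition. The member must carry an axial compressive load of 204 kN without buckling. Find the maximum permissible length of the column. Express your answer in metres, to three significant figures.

I = a⁴/12 = 210⁴/12 = 1.621×10^8 mm⁴
I = 1.621×10^-4 m⁴
At the buckling limit P_cr = P = 2.040×10^5 N
From P_cr = π²EI/(K·L)²:  L = (1/K)·√(π²EI/P_cr) = (1/2)·√(π²×2.02×10^11×1.621×10^-4/2.040×10^5)
L = 19.9 m

L_max ≈ 19.9 m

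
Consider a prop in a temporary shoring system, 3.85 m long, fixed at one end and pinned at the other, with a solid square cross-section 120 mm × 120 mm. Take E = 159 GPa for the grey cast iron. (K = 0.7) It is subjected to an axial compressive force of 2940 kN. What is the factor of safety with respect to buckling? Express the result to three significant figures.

I = a⁴/12 = 120⁴/12 = 1.728×10^7 mm⁴
I = 1.728×10^7 mm⁴ = 1.728×10^-5 m⁴
Effective length L_e = K·L = 0.7 × 3.85 = 2.695 m
P_cr = π²EI / L_e² = π² × 159×10⁹ × 1.728×10^-5 / 2.695² = 3.734×10^6 N
Factor of safety n = P_cr / P = 3733.6 / 2940 = 1.27

n ≈ 1.27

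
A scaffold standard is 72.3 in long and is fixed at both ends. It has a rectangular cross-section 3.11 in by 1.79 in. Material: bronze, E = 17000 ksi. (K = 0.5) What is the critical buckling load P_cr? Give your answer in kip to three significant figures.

P_cr ≈ 191 kip

Buckling occurs about the weak axis: I_min = h·b³/12 with b = 1.79 in (the shorter side).
I_min = 3.11×1.79³/12 = 1.486 in⁴
Effective length L_e = K·L = 0.5 × 72.3 = 36.15 in
P_cr = π²EI / L_e² = π² × 17000×10³ × 1.486 / 36.15² = 1.908×10^5 lb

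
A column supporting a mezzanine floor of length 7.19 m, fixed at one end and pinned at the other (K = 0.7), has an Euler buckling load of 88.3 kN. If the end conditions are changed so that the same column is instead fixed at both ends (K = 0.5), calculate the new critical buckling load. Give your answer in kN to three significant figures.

P_cr ≈ 173 kN

P_cr ∝ 1/K², so P_cr,new = P_cr,old × (K_old/K_new)² = 88.3 × (0.7/0.5)²
= 88.3 × 1.960 = 173 kN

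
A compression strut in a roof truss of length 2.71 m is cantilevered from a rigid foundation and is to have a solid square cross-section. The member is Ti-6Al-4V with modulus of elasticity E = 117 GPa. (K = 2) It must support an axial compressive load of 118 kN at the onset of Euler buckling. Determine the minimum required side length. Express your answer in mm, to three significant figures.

L_e = K·L = 2 × 2.71 = 5.420 m
Required I = P_cr·L_e²/(π²E) = 1.180×10^5 × 5.420² / (π² × 1.17×10^11) = 3.002×10^-6 m⁴
I_req = 3.002×10^6 mm⁴
Solid square: I = a⁴/12  ⇒  a = (12I)^(1/4) = (12×3.002×10^6)^(1/4) = 77.5 mm

a ≈ 77.5 mm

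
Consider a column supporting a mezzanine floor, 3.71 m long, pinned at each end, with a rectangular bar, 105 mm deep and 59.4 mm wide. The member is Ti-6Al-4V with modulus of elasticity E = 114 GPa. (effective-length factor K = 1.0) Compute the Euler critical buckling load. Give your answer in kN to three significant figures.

P_cr ≈ 150 kN

Buckling occurs about the weak axis: I_min = h·b³/12 with b = 59.4 mm (the shorter side).
I_min = 105×59.4³/12 = 1.834×10^6 mm⁴
I = 1.834×10^6 mm⁴ = 1.834×10^-6 m⁴
Effective length L_e = K·L = 1 × 3.71 = 3.710 m
P_cr = π²EI / L_e² = π² × 114×10⁹ × 1.834×10^-6 / 3.710² = 1.499×10^5 N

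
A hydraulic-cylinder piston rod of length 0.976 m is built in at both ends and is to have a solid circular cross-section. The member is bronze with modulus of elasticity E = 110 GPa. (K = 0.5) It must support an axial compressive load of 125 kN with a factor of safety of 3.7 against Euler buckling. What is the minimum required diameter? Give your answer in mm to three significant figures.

Required P_cr = n·P = 3.7 × 125 = 462.5 kN
L_e = K·L = 0.5 × 0.976 = 0.4880 m
Required I = P_cr·L_e²/(π²E) = 4.625×10^5 × 0.4880² / (π² × 1.10×10^11) = 1.015×10^-7 m⁴
I_req = 1.015×10^5 mm⁴
Solid circle: I = πd⁴/64  ⇒  d = (64I/π)^(1/4) = (64×1.015×10^5/π)^(1/4) = 37.9 mm

d ≈ 37.9 mm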